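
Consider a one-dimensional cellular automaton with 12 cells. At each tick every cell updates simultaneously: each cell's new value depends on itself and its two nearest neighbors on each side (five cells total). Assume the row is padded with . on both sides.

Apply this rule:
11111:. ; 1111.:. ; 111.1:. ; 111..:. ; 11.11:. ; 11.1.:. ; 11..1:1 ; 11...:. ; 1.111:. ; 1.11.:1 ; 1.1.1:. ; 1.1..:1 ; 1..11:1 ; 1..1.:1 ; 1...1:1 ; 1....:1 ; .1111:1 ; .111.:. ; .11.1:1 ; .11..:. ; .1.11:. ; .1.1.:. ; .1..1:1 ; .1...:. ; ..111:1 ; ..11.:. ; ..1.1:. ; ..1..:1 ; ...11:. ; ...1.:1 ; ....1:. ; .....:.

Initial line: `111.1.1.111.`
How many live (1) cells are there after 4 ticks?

3

tick 1: 1...........
tick 2: 1.1.........
tick 3: ..1.1.......
tick 4: .1..1.1.....
count of 1: 3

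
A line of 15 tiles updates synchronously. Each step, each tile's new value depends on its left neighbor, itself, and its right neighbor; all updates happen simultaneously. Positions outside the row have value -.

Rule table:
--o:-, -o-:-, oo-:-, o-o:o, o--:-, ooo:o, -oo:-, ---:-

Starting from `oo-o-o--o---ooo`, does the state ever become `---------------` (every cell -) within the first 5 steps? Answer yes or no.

step 1: --o-o--------o-
step 2: ---o-----------
step 3: ---------------
all cells are - at step 3

yes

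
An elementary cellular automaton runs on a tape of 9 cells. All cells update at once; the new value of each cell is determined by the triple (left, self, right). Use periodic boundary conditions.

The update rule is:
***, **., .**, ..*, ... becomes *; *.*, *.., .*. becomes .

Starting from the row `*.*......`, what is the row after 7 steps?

....*****
.********
.********  (fixed point — unchanged through step 7)

.********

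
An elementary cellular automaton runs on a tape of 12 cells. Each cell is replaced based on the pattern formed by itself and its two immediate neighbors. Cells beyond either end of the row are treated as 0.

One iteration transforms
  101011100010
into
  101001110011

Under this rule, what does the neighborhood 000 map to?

At position 8 the neighborhood is 000; the next row has 0 there.

0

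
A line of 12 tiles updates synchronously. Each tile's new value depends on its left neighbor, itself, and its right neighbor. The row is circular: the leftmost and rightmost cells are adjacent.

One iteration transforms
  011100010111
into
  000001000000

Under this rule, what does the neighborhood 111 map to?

0

At position 2 the neighborhood is 111; the next row has 0 there.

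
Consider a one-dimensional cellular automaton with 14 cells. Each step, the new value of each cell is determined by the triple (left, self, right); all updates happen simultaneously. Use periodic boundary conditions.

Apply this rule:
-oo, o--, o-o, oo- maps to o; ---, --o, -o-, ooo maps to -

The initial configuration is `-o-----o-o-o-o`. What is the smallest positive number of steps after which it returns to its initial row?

14

o-o-----o-o-o-
-o-o-----o-o-o
o-o-o-----o-o-
-o-o-o-----o-o
o-o-o-o-----o-
-o-o-o-o-----o
o-o-o-o-o-----
-o-o-o-o-o----
--o-o-o-o-o---
---o-o-o-o-o--
----o-o-o-o-o-
-----o-o-o-o-o
o-----o-o-o-o-
-o-----o-o-o-o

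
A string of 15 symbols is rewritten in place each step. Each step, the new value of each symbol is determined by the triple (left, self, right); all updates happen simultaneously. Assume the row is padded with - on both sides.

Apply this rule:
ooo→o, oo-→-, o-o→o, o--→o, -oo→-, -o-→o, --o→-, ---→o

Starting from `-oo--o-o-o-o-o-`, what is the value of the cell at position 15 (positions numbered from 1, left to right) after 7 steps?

---o-oooooooooo
oo-oo-oooooooo-
--o--o-oooooo-o
o-oo-oo-oooo-oo
oo--o--o-oo-o--
--o-oo-oo--oooo
o-oo--o--o--oo-
position 15 holds -

-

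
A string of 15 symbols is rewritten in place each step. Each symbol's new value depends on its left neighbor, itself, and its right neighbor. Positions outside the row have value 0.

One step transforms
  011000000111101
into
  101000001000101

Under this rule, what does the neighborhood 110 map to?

At position 2 the neighborhood is 110; the next row has 1 there.

1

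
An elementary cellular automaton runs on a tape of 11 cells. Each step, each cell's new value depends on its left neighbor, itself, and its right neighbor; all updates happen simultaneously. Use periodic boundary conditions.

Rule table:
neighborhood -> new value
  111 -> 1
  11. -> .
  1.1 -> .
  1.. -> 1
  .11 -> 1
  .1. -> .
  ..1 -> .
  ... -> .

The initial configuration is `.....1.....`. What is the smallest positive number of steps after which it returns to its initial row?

11

......1....
.......1...
........1..
.........1.
..........1
1..........
.1.........
..1........
...1.......
....1......
.....1.....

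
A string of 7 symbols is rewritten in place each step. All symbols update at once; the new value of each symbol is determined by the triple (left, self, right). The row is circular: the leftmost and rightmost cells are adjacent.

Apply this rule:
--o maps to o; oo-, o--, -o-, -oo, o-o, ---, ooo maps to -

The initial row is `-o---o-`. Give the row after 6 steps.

--o---o

o---o--
---o--o
--o--o-
-o--o--
o--o---
--o---o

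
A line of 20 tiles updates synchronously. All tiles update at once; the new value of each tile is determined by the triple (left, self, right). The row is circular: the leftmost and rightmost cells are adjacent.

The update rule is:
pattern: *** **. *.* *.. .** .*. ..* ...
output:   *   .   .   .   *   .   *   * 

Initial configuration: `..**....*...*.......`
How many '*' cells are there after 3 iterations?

14

***..***..**..******
**..***..**..*******
*..***..**..********
count of *: 14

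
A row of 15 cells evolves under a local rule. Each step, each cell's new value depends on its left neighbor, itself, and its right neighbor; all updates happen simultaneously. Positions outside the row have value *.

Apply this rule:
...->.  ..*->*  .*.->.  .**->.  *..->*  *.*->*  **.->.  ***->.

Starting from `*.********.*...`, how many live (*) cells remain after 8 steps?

.*........*.*.*
*.*......*.*.*.
.*.*....*.*.*.*
*.*.*..*.*.*.*.
.*.*.**.*.*.*.*
*.*.*..*.*.*.*.  (repeats step 4; period 2)
step 8: *.*.*..*.*.*.*.
count of *: 7

7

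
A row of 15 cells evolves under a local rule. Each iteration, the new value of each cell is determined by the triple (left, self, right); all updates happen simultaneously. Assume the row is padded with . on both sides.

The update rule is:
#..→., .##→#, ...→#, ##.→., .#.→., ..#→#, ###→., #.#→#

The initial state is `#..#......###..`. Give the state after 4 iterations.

..#..######...#
##..##......##.
#..##..######..
..##..##......#

..##..##......#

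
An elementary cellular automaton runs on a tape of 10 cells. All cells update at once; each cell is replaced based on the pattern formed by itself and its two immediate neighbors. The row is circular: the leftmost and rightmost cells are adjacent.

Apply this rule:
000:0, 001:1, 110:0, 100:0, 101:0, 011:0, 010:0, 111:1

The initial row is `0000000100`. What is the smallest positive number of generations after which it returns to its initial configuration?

generation 1: 0000001000
generation 2: 0000010000
generation 3: 0000100000
generation 4: 0001000000
generation 5: 0010000000
generation 6: 0100000000
generation 7: 1000000000
generation 8: 0000000001
generation 9: 0000000010
generation 10: 0000000100

10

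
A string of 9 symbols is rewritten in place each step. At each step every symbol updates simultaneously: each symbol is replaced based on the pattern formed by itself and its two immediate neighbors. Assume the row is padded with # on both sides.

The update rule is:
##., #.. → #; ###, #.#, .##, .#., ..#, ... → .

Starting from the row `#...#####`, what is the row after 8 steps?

step 1: ##.......
step 2: .##......
step 3: ..##.....
step 4: #..##....
step 5: ##..##...
step 6: .##..##..
step 7: ..##..##.
step 8: #..##..#.

#..##..#.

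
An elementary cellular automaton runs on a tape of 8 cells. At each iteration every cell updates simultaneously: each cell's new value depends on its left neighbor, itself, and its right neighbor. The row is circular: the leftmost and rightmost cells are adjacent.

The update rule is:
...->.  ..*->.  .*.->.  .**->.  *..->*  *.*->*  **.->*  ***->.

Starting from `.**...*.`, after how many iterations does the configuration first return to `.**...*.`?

8

..**...*
*..**...
.*..**..
..*..**.
...*..**
*...*..*
**...*..
.**...*.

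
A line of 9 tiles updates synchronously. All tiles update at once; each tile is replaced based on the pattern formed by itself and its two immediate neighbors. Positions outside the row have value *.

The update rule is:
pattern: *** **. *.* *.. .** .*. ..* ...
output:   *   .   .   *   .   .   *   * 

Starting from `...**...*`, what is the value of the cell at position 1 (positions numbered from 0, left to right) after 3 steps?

***..***.
**.**.*..
*......**
position 1 holds .

.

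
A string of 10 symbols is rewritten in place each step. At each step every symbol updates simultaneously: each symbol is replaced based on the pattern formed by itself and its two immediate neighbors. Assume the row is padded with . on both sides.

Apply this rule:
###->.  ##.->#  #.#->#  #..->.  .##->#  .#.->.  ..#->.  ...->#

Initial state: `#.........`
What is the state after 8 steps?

..####.###

..########
#.#......#
.#..####..
....#..#.#
###.....#.
#.#.###...
.#.##.#.##
..####.###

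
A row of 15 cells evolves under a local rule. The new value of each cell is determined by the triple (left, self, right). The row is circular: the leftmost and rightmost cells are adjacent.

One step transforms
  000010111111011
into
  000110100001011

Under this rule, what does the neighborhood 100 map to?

0

At position 0 the neighborhood is 100; the next row has 0 there.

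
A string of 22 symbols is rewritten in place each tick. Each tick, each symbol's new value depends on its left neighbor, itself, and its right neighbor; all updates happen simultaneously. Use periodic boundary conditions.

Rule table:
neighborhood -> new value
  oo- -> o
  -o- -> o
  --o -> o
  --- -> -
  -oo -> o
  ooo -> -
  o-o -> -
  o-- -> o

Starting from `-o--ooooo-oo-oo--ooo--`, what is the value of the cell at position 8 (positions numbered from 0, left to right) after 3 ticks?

o

tick 1: ooooo---o-oo-ooooo-oo-
tick 2: o---oo-oo-oo-o---o-oo-
tick 3: oo-ooo-oo-oo-oo-oo-oo-
position 8 holds o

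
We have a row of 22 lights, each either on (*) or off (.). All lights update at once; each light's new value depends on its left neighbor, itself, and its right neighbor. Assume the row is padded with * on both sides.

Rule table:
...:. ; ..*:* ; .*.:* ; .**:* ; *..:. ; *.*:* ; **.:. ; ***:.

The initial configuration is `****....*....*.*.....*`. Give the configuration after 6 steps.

step 1: .......**...****....**
step 2: ......**...**......**.
step 3: .....**...**......**.*
step 4: ....**...**......**.**
step 5: ...**...**......**.**.
step 6: ..**...**......**.**.*

..**...**......**.**.*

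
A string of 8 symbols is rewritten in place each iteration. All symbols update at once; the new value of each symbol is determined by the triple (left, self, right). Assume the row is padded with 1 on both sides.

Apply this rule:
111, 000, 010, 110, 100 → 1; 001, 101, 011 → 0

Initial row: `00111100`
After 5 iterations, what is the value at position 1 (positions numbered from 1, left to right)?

1

10011110
11001110
11100110
11110010
11111010
position 1 holds 1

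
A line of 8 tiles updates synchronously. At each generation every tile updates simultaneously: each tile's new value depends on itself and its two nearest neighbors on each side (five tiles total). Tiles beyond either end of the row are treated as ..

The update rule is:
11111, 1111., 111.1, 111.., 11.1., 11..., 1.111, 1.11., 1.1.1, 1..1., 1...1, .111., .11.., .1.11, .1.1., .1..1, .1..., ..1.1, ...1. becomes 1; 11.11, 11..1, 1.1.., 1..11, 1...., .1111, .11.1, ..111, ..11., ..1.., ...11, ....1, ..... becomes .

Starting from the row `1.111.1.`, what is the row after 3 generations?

111111.1
..11111.
....1111

....1111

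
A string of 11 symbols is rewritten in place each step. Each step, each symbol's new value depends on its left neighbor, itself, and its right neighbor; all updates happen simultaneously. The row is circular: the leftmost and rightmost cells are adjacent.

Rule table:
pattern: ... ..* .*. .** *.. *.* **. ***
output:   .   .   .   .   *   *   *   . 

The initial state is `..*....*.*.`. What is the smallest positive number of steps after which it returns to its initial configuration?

11

...*....*.*
*...*....*.
.*...*....*
*.*...*....
.*.*...*...
..*.*...*..
...*.*...*.
....*.*...*
*....*.*...
.*....*.*..
..*....*.*.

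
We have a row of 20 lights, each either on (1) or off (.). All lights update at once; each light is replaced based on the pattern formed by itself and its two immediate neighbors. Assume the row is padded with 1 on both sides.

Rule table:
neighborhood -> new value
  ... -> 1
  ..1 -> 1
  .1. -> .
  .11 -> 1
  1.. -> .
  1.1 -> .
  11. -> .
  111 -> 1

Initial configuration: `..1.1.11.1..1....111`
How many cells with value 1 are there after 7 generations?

15

generation 1: .1....1....1..111111
generation 2: ...111..111..1111111
generation 3: .1111..111..11111111
generation 4: .111..111..111111111
generation 5: .11..111..1111111111
generation 6: .1..111..11111111111
generation 7: ...111..111111111111
count of 1: 15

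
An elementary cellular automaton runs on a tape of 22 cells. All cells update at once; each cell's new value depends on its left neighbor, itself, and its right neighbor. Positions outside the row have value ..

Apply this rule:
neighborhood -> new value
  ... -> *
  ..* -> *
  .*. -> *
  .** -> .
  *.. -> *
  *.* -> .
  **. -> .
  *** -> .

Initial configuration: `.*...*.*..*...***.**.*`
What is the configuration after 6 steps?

******.*******.......*
..............********
**************........
..............********  (repeats step 2; period 2)
step 6: ..............********

..............********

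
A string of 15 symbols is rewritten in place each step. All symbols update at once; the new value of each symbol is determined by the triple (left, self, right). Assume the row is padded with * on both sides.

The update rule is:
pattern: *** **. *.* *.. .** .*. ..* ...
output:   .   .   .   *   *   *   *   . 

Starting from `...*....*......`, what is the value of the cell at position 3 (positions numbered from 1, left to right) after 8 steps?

step 1: *.***..***....*
step 2: ..*..***..*..**
step 3: ******..******.
step 4: ......***......
step 5: *....**..*....*
step 6: .*..**.****..**
step 7: .****..*...***.
step 8: .*...****.**...
position 3 holds .

.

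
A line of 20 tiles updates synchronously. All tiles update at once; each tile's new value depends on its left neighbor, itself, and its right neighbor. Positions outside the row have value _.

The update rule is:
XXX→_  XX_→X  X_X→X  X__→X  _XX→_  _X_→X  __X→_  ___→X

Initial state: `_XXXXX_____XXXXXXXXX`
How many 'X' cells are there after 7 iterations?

8

_____XXXXX_________X
XXXX_____XXXXXXXXX_X
___XXXXX_________XXX
XX_____XXXXXXXXX___X
_XXXXX_________XXX_X
_____XXXXXXXXX___XXX
XXXX_________XXX___X
count of X: 8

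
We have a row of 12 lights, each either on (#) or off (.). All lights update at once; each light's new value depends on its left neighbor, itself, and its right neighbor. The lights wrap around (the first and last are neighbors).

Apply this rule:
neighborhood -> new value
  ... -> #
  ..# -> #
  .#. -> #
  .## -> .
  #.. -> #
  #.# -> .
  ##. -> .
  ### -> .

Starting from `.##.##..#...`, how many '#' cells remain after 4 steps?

5

#.....######
.#####......
#.....######  (repeats step 1; period 2)
step 4: .#####......
count of #: 5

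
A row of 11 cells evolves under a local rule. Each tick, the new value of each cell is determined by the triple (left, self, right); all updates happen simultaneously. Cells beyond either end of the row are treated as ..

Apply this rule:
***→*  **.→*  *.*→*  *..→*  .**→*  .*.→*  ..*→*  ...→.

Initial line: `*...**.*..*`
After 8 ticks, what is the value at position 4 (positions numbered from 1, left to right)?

*

**.********
***********
***********  (fixed point — unchanged through tick 8)
position 4 holds *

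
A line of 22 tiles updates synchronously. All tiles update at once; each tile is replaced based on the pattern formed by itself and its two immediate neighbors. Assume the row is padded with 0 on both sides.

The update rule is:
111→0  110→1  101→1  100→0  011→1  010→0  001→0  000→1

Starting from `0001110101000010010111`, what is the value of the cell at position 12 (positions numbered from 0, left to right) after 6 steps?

0

step 1: 1101011010011000001101
step 2: 1110111100011011101110
step 3: 1011100101011110111010
step 4: 0110100010110011101100
step 5: 0111001001110010111101
step 6: 0101000001010001100110
position 12 holds 0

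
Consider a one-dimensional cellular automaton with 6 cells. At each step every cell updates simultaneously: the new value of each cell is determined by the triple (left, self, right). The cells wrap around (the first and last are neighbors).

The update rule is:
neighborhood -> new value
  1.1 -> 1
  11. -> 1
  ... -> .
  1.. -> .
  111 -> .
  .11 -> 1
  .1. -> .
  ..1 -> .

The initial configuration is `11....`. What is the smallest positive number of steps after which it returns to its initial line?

step 1: 11....

1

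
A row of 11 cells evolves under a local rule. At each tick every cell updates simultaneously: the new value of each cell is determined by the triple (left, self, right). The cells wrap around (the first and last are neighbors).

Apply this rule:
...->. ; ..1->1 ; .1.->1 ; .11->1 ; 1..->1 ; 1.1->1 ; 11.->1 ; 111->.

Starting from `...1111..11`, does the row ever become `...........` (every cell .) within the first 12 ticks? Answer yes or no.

tick 1: 1.11..11111
tick 2: 1111111....
tick 3: 1.....11..1
tick 4: 11...111111
tick 5: .11.11.....
tick 6: 1111111....  (repeats tick 2; period 4)
tick 12: 11...111111
tick 12 is 11...111111, still not uniform .

no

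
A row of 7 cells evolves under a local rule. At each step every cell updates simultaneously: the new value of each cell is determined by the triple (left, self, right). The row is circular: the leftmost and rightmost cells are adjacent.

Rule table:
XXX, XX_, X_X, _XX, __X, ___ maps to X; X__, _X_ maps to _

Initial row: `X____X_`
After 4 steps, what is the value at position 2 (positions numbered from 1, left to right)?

X

__XXX_X
_XXXXX_
XXXXXX_
XXXXXXX
position 2 holds X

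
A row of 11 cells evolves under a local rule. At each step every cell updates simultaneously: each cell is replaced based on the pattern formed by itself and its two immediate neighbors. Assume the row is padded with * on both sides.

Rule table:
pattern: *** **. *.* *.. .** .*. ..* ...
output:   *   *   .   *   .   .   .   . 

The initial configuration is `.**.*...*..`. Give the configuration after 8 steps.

*******..*.

..*..*...*.
*..*..*....
**..*..*...
***..*..*..
****..*..*.
*****..*...
******..*..
*******..*.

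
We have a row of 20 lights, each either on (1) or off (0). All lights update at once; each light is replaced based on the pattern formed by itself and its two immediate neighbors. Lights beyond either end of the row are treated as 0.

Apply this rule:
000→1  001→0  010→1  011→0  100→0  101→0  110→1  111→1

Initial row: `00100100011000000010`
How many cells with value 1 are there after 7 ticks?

9

10100101001011111010
10100101001001111010
10100101001000111010
10100101001010011010
10100101001010001010
10100101001010101010
10100101001010101010
count of 1: 9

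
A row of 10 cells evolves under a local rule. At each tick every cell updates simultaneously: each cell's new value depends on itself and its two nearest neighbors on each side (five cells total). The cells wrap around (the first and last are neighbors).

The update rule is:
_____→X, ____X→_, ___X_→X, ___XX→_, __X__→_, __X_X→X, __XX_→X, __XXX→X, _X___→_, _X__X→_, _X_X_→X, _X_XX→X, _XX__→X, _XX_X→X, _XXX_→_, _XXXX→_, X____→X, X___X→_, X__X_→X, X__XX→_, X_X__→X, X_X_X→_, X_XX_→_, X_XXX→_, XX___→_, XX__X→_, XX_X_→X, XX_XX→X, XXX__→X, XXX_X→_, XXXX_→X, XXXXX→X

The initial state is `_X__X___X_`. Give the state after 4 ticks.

X___X__X__

tick 1: X__X___X__
tick 2: __X___X__X
tick 3: _X___X__X_
tick 4: X___X__X__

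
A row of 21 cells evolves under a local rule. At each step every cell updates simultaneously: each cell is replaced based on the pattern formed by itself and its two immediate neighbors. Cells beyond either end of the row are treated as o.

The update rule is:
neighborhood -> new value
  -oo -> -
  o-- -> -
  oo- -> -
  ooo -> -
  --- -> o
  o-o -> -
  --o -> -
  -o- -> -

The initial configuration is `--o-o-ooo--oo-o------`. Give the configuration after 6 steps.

----------------oooo-
-oooooooooooooo------
----------------oooo-  (repeats step 1; period 2)
step 6: -oooooooooooooo------

-oooooooooooooo------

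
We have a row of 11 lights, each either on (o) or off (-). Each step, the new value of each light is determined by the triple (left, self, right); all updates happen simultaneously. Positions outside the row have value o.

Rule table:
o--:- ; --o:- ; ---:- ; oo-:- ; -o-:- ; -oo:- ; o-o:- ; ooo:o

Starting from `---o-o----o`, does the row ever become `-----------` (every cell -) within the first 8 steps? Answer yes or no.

yes

step 1: -----------
all cells are - at step 1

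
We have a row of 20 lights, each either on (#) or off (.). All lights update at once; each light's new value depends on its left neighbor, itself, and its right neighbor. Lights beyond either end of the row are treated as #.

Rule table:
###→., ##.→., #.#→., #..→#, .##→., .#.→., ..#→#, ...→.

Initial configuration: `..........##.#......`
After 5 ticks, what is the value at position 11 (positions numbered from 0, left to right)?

#

#........#....#....#
.#......#.#..#.#..#.
..#....#...##...##..
##.#..#.#.#..#.#..##
....##.....##...##..
position 11 holds #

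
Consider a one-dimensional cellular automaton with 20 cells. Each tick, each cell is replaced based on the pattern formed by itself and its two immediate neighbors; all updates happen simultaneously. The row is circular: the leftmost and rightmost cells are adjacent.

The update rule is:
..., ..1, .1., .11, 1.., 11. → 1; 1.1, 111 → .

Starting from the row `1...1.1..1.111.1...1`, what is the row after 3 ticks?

tick 1: 11111.1111.1.1.11111
tick 2: ....1.1..1.1.1.1....
tick 3: 11111.1111.1.1.11111

11111.1111.1.1.11111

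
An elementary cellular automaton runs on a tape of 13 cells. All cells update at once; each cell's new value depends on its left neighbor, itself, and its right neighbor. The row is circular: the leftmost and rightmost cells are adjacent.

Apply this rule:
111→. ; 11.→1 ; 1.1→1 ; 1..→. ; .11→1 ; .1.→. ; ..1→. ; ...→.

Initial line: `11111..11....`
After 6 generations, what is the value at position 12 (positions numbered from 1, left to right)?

1...1..11....
.......11....
.......11....  (fixed point — unchanged through generation 6)
position 12 holds .

.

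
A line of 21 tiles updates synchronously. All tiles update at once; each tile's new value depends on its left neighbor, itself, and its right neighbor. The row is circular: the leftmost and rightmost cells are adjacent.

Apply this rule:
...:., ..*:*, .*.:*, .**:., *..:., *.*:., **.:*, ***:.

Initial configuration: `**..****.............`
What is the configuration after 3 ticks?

.*.*.*.*..........*.*

tick 1: .*.*...*............*
tick 2: .*.*..**...........**
tick 3: .*.*.*.*..........*.*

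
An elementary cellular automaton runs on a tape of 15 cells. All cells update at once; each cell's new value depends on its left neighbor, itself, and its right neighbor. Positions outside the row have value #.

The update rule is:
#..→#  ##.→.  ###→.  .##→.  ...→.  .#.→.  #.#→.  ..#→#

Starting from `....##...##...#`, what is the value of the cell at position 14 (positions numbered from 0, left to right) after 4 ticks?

.

#..#..#.#..#.#.
.##.##...##....
......#.#..#..#
#....#...##.##.
position 14 holds .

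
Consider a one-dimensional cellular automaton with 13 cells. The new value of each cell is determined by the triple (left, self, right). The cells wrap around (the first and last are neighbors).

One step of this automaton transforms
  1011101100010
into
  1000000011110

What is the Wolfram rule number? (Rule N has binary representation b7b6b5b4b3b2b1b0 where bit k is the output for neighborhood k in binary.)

23

position 3: 111 → 0  (bit 7 = 0)
position 4: 110 → 0  (bit 6 = 0)
position 1: 101 → 0  (bit 5 = 0)
position 8: 100 → 1  (bit 4 = 1)
position 2: 011 → 0  (bit 3 = 0)
position 0: 010 → 1  (bit 2 = 1)
position 10: 001 → 1  (bit 1 = 1)
position 9: 000 → 1  (bit 0 = 1)
bits b7..b0 = 00010111 = 23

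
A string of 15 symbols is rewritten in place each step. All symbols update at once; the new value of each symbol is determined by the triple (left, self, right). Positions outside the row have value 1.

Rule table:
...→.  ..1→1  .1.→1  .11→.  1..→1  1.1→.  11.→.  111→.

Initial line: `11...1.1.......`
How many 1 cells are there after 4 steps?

5

..1.11.11.....1
111......1...1.
...1....111.11.
1.111..1.......
count of 1: 5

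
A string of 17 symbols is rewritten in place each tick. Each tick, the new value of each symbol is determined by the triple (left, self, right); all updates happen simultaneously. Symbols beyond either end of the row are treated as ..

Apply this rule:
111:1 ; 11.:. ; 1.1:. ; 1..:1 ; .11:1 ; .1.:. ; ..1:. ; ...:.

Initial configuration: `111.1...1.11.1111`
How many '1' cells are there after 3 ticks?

3

11...1....1..111.
1.1...1....1.11.1
...1...1.....1...
count of 1: 3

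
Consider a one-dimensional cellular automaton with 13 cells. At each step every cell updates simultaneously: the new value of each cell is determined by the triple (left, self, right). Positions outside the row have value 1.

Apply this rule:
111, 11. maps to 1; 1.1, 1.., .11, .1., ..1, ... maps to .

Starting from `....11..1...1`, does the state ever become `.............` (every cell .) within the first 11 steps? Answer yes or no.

yes

.....1.......
.............
all cells are . at step 2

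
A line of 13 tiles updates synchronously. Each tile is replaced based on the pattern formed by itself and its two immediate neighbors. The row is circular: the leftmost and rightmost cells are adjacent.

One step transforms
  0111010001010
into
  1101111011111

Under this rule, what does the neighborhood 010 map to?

1

At position 5 the neighborhood is 010; the next row has 1 there.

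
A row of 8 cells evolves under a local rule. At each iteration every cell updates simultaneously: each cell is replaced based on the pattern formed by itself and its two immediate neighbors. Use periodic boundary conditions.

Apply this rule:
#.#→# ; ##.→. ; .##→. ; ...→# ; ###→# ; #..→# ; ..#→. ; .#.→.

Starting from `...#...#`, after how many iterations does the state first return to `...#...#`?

8

##..##..
..#...#.
#..##..#
.#...#..
..##..##
#...#...
.##..##.
...#...#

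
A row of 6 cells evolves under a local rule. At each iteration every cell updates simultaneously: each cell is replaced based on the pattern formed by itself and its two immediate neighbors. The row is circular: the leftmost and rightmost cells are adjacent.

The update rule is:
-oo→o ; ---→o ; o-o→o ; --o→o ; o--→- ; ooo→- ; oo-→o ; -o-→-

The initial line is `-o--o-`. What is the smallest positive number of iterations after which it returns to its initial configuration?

o--o--
--o--o
-o--o-

3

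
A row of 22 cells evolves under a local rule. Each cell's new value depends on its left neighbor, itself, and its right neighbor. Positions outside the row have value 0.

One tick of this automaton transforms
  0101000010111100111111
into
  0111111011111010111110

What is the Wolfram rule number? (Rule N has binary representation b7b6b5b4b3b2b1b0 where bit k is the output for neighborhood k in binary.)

189

position 11: 111 → 1  (bit 7 = 1)
position 13: 110 → 0  (bit 6 = 0)
position 2: 101 → 1  (bit 5 = 1)
position 4: 100 → 1  (bit 4 = 1)
position 10: 011 → 1  (bit 3 = 1)
position 1: 010 → 1  (bit 2 = 1)
position 0: 001 → 0  (bit 1 = 0)
position 5: 000 → 1  (bit 0 = 1)
bits b7..b0 = 10111101 = 189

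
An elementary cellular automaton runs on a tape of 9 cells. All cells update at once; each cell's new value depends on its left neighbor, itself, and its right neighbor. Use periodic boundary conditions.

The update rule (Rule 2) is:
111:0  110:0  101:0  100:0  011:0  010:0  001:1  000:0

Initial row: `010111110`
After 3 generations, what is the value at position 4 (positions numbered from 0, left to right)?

0

100000000
000000001
000000010
position 4 holds 0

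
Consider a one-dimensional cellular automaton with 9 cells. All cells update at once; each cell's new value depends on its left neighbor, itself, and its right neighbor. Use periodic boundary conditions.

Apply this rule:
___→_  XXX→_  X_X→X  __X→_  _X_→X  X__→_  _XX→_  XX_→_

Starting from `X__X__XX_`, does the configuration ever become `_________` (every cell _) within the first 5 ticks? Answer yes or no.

X__X____X
___X_____
___X_____  (fixed point — unchanged through tick 5)
tick 5 is ___X_____, still not uniform _

no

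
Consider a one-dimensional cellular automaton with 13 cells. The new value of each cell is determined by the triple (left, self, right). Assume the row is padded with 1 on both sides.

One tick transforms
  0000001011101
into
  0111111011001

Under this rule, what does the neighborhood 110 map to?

0

At position 10 the neighborhood is 110; the next row has 0 there.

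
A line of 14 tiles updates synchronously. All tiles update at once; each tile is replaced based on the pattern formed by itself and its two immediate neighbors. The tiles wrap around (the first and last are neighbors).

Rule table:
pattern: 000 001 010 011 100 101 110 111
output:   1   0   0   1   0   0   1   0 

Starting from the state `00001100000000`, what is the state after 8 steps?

00001100000110

step 1: 11101101111111
step 2: 00101101000000
step 3: 10001100011111
step 4: 10101101010000
step 5: 00001100000110
step 6: 11101101110110
step 7: 10101101010110
step 8: 00001100000110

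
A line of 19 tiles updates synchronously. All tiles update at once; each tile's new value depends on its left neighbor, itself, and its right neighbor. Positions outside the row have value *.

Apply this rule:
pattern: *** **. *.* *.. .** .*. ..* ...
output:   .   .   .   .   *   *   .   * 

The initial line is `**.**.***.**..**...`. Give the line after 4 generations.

.*.*..*.*.*.*.*..*.

generation 1: ...*..*...*...*..*.
generation 2: .*.*..*.*.*.*.*..*.
generation 3: .*.*..*.*.*.*.*..*.  (fixed point — unchanged through generation 4)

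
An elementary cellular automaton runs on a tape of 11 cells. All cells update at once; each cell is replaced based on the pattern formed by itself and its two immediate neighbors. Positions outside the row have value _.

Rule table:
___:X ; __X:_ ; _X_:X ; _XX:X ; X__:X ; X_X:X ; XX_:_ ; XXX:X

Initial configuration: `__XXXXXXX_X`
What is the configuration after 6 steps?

X_XXXXXX_XX
XXXXXXX_XX_
XXXXXX_XX_X
XXXXX_XX_XX
XXXX_XX_XX_
XXX_XX_XX_X

XXX_XX_XX_X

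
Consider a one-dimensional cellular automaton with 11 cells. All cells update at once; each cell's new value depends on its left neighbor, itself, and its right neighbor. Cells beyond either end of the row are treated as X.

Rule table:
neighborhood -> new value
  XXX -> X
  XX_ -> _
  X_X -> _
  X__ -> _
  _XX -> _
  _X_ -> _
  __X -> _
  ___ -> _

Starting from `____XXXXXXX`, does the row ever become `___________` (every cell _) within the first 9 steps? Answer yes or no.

step 1: _____XXXXXX
step 2: ______XXXXX
step 3: _______XXXX
step 4: ________XXX
step 5: _________XX
step 6: __________X
step 7: ___________
all cells are _ at step 7

yes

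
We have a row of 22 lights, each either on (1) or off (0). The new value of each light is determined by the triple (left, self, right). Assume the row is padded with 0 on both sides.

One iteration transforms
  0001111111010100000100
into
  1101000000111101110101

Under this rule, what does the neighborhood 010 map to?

1

At position 11 the neighborhood is 010; the next row has 1 there.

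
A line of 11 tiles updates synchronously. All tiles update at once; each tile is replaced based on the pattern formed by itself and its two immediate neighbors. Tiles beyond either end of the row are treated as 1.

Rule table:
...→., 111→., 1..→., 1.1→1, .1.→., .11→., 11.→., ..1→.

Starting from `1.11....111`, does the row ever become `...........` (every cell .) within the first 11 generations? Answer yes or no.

.1.........
1..........
...........
all cells are . at generation 3

yes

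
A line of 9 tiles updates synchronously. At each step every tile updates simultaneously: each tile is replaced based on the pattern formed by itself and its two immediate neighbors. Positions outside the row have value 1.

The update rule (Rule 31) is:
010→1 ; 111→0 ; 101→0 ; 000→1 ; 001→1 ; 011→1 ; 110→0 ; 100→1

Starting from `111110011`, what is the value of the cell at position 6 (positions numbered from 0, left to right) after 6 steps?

1

000001110
111111000
000000111
111111100
000000011
111111110
position 6 holds 1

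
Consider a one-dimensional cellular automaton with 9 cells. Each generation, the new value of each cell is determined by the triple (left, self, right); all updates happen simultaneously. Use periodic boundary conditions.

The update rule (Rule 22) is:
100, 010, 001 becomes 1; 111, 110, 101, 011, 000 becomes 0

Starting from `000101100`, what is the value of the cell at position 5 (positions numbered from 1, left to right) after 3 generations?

generation 1: 001100010
generation 2: 010010111
generation 3: 011110000
position 5 holds 1

1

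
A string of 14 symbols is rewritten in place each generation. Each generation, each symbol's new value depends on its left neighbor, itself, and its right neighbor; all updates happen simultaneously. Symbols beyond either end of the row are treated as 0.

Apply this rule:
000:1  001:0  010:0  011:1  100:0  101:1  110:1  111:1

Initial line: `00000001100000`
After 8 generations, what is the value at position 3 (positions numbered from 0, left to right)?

11111101101111
11111111111111
11111111111111  (fixed point — unchanged through generation 8)
position 3 holds 1

1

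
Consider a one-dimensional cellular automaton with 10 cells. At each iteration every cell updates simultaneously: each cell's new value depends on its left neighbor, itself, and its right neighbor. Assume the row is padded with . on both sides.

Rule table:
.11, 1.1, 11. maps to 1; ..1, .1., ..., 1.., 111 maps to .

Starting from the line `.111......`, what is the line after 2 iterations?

iteration 1: .1.1......
iteration 2: ..1.......

..1.......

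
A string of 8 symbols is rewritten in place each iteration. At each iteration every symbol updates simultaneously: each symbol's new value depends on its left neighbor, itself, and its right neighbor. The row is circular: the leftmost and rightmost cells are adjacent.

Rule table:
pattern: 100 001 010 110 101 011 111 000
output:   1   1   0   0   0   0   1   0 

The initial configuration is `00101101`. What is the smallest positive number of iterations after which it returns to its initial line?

6

iteration 1: 11000000
iteration 2: 00100001
iteration 3: 11010010
iteration 4: 00001100
iteration 5: 00010010
iteration 6: 00101101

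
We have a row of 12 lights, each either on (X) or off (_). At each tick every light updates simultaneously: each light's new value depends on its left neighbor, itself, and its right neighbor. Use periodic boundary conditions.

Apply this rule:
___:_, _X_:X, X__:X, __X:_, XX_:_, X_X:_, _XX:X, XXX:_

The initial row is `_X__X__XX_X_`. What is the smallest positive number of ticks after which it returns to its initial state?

_XX_XX_X__XX
_X__X__XX_X_

2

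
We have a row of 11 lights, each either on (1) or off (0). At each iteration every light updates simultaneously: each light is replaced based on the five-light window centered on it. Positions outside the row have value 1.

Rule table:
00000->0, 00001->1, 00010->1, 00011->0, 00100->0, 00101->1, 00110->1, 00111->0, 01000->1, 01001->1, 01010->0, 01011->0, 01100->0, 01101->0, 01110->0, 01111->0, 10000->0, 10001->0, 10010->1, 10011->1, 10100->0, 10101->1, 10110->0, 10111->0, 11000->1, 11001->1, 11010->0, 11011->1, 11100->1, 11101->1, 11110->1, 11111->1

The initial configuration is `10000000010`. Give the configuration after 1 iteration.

11000001110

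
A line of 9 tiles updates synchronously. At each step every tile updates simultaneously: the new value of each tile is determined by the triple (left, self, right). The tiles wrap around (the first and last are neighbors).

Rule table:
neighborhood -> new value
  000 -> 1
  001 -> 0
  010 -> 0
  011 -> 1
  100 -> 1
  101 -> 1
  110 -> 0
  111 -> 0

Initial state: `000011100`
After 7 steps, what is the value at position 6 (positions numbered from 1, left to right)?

1

111010011
000101010
110010101
001001011
100100110
010010101
101001010
position 6 holds 1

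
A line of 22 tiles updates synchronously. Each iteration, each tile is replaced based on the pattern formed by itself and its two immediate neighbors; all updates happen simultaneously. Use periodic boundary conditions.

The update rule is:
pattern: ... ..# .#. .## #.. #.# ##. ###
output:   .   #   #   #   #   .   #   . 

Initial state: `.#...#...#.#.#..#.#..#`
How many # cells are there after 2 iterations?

.##.###.##.#.####.####
.##.#.#.##.#.#..#.#..#
count of #: 11

11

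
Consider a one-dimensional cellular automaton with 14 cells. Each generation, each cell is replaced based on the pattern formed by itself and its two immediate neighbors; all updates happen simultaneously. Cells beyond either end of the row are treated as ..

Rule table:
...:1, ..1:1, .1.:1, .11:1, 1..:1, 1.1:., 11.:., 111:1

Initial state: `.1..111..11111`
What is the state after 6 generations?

generation 1: 111111.111111.
generation 2: 11111..11111.1
generation 3: 1111.111111..1
generation 4: 111..11111.111
generation 5: 11.111111..11.
generation 6: 1..11111.111.1

1..11111.111.1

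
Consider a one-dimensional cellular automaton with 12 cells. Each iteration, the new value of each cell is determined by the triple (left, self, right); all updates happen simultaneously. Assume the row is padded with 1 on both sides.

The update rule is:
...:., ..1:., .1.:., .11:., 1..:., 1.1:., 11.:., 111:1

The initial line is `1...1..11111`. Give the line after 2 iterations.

.........111

........1111
.........111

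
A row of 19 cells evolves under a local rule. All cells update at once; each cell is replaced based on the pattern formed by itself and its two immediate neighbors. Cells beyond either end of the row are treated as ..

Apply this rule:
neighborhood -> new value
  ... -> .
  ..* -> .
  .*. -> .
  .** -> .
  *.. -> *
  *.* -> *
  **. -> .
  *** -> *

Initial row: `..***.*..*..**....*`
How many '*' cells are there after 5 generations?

5

...*.*.*..*...*....
....*.*.*..*...*...
.....*.*.*..*...*..
......*.*.*..*...*.
.......*.*.*..*...*
count of *: 5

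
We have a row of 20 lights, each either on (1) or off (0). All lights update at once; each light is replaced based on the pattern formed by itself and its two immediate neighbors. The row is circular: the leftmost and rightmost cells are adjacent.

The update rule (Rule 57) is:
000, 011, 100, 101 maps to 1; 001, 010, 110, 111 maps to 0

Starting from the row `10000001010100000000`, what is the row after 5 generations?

01010010010110111001

01111100101011111110
01000010010110000001
10111001001101111100
01100100101011000010
01010010010110111001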